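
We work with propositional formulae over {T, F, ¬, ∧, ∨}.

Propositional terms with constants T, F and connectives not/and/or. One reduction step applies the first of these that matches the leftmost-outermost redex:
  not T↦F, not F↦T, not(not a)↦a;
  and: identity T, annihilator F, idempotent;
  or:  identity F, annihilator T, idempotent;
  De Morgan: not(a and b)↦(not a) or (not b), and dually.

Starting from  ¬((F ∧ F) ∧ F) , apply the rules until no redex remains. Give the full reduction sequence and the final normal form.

  start: ¬((F ∧ F) ∧ F)
  [1] ¬(F ∧ F) ∨ ¬F
  [2] (¬F ∨ ¬F) ∨ ¬F
  [3] ¬F ∨ ¬F
  [4] ¬F
  [5] T

Answer: normal form = T  (in 5 steps)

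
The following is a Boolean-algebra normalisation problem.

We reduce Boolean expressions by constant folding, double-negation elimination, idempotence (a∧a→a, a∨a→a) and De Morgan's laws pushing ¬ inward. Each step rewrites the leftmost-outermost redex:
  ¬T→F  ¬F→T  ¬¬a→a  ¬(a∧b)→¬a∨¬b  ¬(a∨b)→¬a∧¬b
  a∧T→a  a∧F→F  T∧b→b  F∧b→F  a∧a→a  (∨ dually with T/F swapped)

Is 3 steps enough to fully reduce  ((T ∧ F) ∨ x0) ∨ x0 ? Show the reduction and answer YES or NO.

  start: ((T ∧ F) ∨ x0) ∨ x0
  →1  (F ∨ x0) ∨ x0
  →2  x0 ∨ x0
  →3  x0

Answer: YES — reaches normal form x0 in 3 ≤ 3 steps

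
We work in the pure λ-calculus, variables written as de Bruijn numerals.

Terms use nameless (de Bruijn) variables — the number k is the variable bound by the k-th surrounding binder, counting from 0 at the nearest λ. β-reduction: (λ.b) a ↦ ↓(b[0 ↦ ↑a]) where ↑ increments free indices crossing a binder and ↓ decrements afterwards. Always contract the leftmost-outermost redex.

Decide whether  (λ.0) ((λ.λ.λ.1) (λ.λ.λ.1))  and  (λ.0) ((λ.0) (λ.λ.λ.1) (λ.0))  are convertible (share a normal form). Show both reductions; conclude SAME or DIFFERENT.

Term A:
  start: (λ.0) ((λ.λ.λ.1) (λ.λ.λ.1))
  →1  (λ.λ.λ.1) (λ.λ.λ.1)
  →2  λ.λ.1

Term B:
  start: (λ.0) ((λ.0) (λ.λ.λ.1) (λ.0))
  →1  (λ.0) (λ.λ.λ.1) (λ.0)
  →2  (λ.λ.λ.1) (λ.0)
  →3  λ.λ.1

Answer: SAME — A ⇓ λ.λ.1, B ⇓ λ.λ.1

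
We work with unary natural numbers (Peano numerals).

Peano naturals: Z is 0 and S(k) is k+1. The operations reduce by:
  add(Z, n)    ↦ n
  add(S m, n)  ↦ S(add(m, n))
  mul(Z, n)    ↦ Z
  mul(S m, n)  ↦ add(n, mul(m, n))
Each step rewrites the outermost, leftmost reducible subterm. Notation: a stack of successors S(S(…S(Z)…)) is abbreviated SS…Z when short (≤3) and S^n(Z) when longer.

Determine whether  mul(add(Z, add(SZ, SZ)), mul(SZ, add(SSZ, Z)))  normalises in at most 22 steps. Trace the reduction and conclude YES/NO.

Answer: NO — after 22 steps the term is S(S(S(add(S(add(add(Z, Z), mul(Z, add(SSZ, Z)))), mul(Z, mul(SZ, add(SSZ, Z))))))), not yet normal

Reduction:
  start: mul(add(Z, add(SZ, SZ)), mul(SZ, add(SSZ, Z)))
  [1] mul(add(SZ, SZ), mul(SZ, add(SSZ, Z)))
  [2] mul(S(add(Z, SZ)), mul(SZ, add(SSZ, Z)))
  [3] add(mul(SZ, add(SSZ, Z)), mul(add(Z, SZ), mul(SZ, add(SSZ, Z))))
  [4] add(add(add(SSZ, Z), mul(Z, add(SSZ, Z))), mul(add(Z, SZ), mul(SZ, add(SSZ, Z))))
  [5] add(add(S(add(SZ, Z)), mul(Z, add(SSZ, Z))), mul(add(Z, SZ), mul(SZ, add(SSZ, Z))))
  [6] add(S(add(add(SZ, Z), mul(Z, add(SSZ, Z)))), mul(add(Z, SZ), mul(SZ, add(SSZ, Z))))
  [7] S(add(add(add(SZ, Z), mul(Z, add(SSZ, Z))), mul(add(Z, SZ), mul(SZ, add(SSZ, Z)))))
  [8] S(add(add(S(add(Z, Z)), mul(Z, add(SSZ, Z))), mul(add(Z, SZ), mul(SZ, add(SSZ, Z)))))
  [9] S(add(S(add(add(Z, Z), mul(Z, add(SSZ, Z)))), mul(add(Z, SZ), mul(SZ, add(SSZ, Z)))))
  [10] S(S(add(add(add(Z, Z), mul(Z, add(SSZ, Z))), mul(add(Z, SZ), mul(SZ, add(SSZ, Z))))))
  [11] S(S(add(add(Z, mul(Z, add(SSZ, Z))), mul(add(Z, SZ), mul(SZ, add(SSZ, Z))))))
  [12] S(S(add(mul(Z, add(SSZ, Z)), mul(add(Z, SZ), mul(SZ, add(SSZ, Z))))))
  [13] S(S(add(Z, mul(add(Z, SZ), mul(SZ, add(SSZ, Z))))))
  [14] S(S(mul(add(Z, SZ), mul(SZ, add(SSZ, Z)))))
  [15] S(S(mul(SZ, mul(SZ, add(SSZ, Z)))))
  [16] S(S(add(mul(SZ, add(SSZ, Z)), mul(Z, mul(SZ, add(SSZ, Z))))))
  [17] S(S(add(add(add(SSZ, Z), mul(Z, add(SSZ, Z))), mul(Z, mul(SZ, add(SSZ, Z))))))
  [18] S(S(add(add(S(add(SZ, Z)), mul(Z, add(SSZ, Z))), mul(Z, mul(SZ, add(SSZ, Z))))))
  [19] S(S(add(S(add(add(SZ, Z), mul(Z, add(SSZ, Z)))), mul(Z, mul(SZ, add(SSZ, Z))))))
  [20] S(S(S(add(add(add(SZ, Z), mul(Z, add(SSZ, Z))), mul(Z, mul(SZ, add(SSZ, Z)))))))
  [21] S(S(S(add(add(S(add(Z, Z)), mul(Z, add(SSZ, Z))), mul(Z, mul(SZ, add(SSZ, Z)))))))
  [22] S(S(S(add(S(add(add(Z, Z), mul(Z, add(SSZ, Z)))), mul(Z, mul(SZ, add(SSZ, Z)))))))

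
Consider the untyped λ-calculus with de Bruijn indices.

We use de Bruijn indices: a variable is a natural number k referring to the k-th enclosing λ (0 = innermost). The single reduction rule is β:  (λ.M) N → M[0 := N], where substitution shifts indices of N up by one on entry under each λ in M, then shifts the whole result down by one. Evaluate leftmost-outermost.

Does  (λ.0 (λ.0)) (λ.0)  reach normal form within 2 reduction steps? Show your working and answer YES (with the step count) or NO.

Answer: YES — reaches normal form λ.0 in 2 ≤ 2 steps

Reduction:
  start: (λ.0 (λ.0)) (λ.0)
  [1] (λ.0) (λ.0)
  [2] λ.0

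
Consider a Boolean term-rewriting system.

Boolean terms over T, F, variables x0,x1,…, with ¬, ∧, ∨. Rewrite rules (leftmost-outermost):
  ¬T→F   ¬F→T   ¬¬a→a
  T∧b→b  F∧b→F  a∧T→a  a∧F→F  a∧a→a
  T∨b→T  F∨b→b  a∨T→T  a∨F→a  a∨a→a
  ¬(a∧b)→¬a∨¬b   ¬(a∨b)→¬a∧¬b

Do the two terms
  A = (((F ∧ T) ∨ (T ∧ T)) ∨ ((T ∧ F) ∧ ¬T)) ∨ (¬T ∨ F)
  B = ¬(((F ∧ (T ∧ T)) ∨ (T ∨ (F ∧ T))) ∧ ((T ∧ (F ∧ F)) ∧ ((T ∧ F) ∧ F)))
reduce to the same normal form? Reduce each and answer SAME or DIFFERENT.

Term A:
  start: (((F ∧ T) ∨ (T ∧ T)) ∨ ((T ∧ F) ∧ ¬T)) ∨ (¬T ∨ F)
  step 1: ((F ∨ (T ∧ T)) ∨ ((T ∧ F) ∧ ¬T)) ∨ (¬T ∨ F)
  step 2: ((T ∧ T) ∨ ((T ∧ F) ∧ ¬T)) ∨ (¬T ∨ F)
  step 3: (T ∨ ((T ∧ F) ∧ ¬T)) ∨ (¬T ∨ F)
  step 4: T ∨ (¬T ∨ F)
  step 5: T

Term B:
  start: ¬(((F ∧ (T ∧ T)) ∨ (T ∨ (F ∧ T))) ∧ ((T ∧ (F ∧ F)) ∧ ((T ∧ F) ∧ F)))
  step 1: ¬((F ∧ (T ∧ T)) ∨ (T ∨ (F ∧ T))) ∨ ¬((T ∧ (F ∧ F)) ∧ ((T ∧ F) ∧ F))
  step 2: (¬(F ∧ (T ∧ T)) ∧ ¬(T ∨ (F ∧ T))) ∨ ¬((T ∧ (F ∧ F)) ∧ ((T ∧ F) ∧ F))
  step 3: ((¬F ∨ ¬(T ∧ T)) ∧ ¬(T ∨ (F ∧ T))) ∨ ¬((T ∧ (F ∧ F)) ∧ ((T ∧ F) ∧ F))
  step 4: ((T ∨ ¬(T ∧ T)) ∧ ¬(T ∨ (F ∧ T))) ∨ ¬((T ∧ (F ∧ F)) ∧ ((T ∧ F) ∧ F))
  step 5: (T ∧ ¬(T ∨ (F ∧ T))) ∨ ¬((T ∧ (F ∧ F)) ∧ ((T ∧ F) ∧ F))
  step 6: ¬(T ∨ (F ∧ T)) ∨ ¬((T ∧ (F ∧ F)) ∧ ((T ∧ F) ∧ F))
  step 7: (¬T ∧ ¬(F ∧ T)) ∨ ¬((T ∧ (F ∧ F)) ∧ ((T ∧ F) ∧ F))
  step 8: (F ∧ ¬(F ∧ T)) ∨ ¬((T ∧ (F ∧ F)) ∧ ((T ∧ F) ∧ F))
  step 9: F ∨ ¬((T ∧ (F ∧ F)) ∧ ((T ∧ F) ∧ F))
  step 10: ¬((T ∧ (F ∧ F)) ∧ ((T ∧ F) ∧ F))
  step 11: ¬(T ∧ (F ∧ F)) ∨ ¬((T ∧ F) ∧ F)
  step 12: (¬T ∨ ¬(F ∧ F)) ∨ ¬((T ∧ F) ∧ F)
  step 13: (F ∨ ¬(F ∧ F)) ∨ ¬((T ∧ F) ∧ F)
  step 14: ¬(F ∧ F) ∨ ¬((T ∧ F) ∧ F)
  step 15: (¬F ∨ ¬F) ∨ ¬((T ∧ F) ∧ F)
  step 16: ¬F ∨ ¬((T ∧ F) ∧ F)
  step 17: T ∨ ¬((T ∧ F) ∧ F)
  step 18: T

Answer: SAME — A ⇓ T, B ⇓ T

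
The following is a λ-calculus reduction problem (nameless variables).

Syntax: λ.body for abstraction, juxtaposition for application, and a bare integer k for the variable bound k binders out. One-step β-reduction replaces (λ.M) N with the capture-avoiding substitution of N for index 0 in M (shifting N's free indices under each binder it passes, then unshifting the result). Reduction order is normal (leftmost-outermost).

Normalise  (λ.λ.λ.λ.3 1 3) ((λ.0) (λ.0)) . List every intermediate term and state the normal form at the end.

Answer: normal form = λ.λ.λ.1 (λ.0)  (in 4 steps)

Derivation:
  start: (λ.λ.λ.λ.3 1 3) ((λ.0) (λ.0))
  step 1: λ.λ.λ.(λ.0) (λ.0) 1 ((λ.0) (λ.0))
  step 2: λ.λ.λ.(λ.0) 1 ((λ.0) (λ.0))
  step 3: λ.λ.λ.1 ((λ.0) (λ.0))
  step 4: λ.λ.λ.1 (λ.0)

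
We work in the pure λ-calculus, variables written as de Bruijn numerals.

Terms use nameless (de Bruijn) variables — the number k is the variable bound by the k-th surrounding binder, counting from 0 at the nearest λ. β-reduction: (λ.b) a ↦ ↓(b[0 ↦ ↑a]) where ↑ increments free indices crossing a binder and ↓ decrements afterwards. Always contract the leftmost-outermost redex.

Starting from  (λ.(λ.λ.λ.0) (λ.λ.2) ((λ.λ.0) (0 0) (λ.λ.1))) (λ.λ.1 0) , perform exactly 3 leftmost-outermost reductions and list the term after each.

Answer: after 3 steps: λ.0

Working:
  start: (λ.(λ.λ.λ.0) (λ.λ.2) ((λ.λ.0) (0 0) (λ.λ.1))) (λ.λ.1 0)
  →1  (λ.λ.λ.0) (λ.λ.λ.λ.1 0) ((λ.λ.0) ((λ.λ.1 0) (λ.λ.1 0)) (λ.λ.1))
  →2  (λ.λ.0) ((λ.λ.0) ((λ.λ.1 0) (λ.λ.1 0)) (λ.λ.1))
  →3  λ.0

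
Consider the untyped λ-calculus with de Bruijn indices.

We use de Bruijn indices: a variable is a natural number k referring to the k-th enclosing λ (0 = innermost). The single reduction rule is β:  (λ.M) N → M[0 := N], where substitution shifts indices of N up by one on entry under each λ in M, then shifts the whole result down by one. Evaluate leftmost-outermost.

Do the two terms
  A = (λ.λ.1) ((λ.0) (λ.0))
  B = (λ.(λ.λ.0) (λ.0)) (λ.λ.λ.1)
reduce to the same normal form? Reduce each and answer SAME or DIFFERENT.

Term A:
  start: (λ.λ.1) ((λ.0) (λ.0))
  →1  λ.(λ.0) (λ.0)
  →2  λ.λ.0

Term B:
  start: (λ.(λ.λ.0) (λ.0)) (λ.λ.λ.1)
  →1  (λ.λ.0) (λ.0)
  →2  λ.0

Answer: DIFFERENT — A ⇓ λ.λ.0, B ⇓ λ.0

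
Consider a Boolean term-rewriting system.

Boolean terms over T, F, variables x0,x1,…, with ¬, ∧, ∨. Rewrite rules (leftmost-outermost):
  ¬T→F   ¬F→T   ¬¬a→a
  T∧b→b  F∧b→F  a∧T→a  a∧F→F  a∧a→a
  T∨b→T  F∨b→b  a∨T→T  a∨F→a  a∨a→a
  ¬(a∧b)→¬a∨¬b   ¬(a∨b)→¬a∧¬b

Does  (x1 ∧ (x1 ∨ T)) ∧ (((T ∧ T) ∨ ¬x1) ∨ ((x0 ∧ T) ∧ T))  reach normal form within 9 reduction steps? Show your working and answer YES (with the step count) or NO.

  start: (x1 ∧ (x1 ∨ T)) ∧ (((T ∧ T) ∨ ¬x1) ∨ ((x0 ∧ T) ∧ T))
  [1] (x1 ∧ T) ∧ (((T ∧ T) ∨ ¬x1) ∨ ((x0 ∧ T) ∧ T))
  [2] x1 ∧ (((T ∧ T) ∨ ¬x1) ∨ ((x0 ∧ T) ∧ T))
  [3] x1 ∧ ((T ∨ ¬x1) ∨ ((x0 ∧ T) ∧ T))
  [4] x1 ∧ (T ∨ ((x0 ∧ T) ∧ T))
  [5] x1 ∧ T
  [6] x1

Answer: YES — reaches normal form x1 in 6 ≤ 9 steps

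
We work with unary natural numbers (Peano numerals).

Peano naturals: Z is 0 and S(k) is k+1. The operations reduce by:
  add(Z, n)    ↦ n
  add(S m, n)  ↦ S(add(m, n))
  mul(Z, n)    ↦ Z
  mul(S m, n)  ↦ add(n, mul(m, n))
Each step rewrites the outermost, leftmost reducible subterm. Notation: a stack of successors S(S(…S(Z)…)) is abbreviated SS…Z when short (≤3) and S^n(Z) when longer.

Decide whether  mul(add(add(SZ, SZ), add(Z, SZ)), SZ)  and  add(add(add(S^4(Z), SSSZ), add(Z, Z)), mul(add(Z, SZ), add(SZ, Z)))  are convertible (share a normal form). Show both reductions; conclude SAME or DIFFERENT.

Term A:
  start: mul(add(add(SZ, SZ), add(Z, SZ)), SZ)
  →1  mul(add(S(add(Z, SZ)), add(Z, SZ)), SZ)
  →2  mul(S(add(add(Z, SZ), add(Z, SZ))), SZ)
  →3  add(SZ, mul(add(add(Z, SZ), add(Z, SZ)), SZ))
  →4  S(add(Z, mul(add(add(Z, SZ), add(Z, SZ)), SZ)))
  →5  S(mul(add(add(Z, SZ), add(Z, SZ)), SZ))
  →6  S(mul(add(SZ, add(Z, SZ)), SZ))
  →7  S(mul(S(add(Z, add(Z, SZ))), SZ))
  →8  S(add(SZ, mul(add(Z, add(Z, SZ)), SZ)))
  →9  S(S(add(Z, mul(add(Z, add(Z, SZ)), SZ))))
  →10  S(S(mul(add(Z, add(Z, SZ)), SZ)))
  →11  S(S(mul(add(Z, SZ), SZ)))
  →12  S(S(mul(SZ, SZ)))
  →13  S(S(add(SZ, mul(Z, SZ))))
  →14  S(S(S(add(Z, mul(Z, SZ)))))
  →15  S(S(S(mul(Z, SZ))))
  →16  SSSZ

Term B:
  start: add(add(add(S^4(Z), SSSZ), add(Z, Z)), mul(add(Z, SZ), add(SZ, Z)))
  →1  add(add(S(add(SSSZ, SSSZ)), add(Z, Z)), mul(add(Z, SZ), add(SZ, Z)))
  →2  add(S(add(add(SSSZ, SSSZ), add(Z, Z))), mul(add(Z, SZ), add(SZ, Z)))
  →3  S(add(add(add(SSSZ, SSSZ), add(Z, Z)), mul(add(Z, SZ), add(SZ, Z))))
  →4  S(add(add(S(add(SSZ, SSSZ)), add(Z, Z)), mul(add(Z, SZ), add(SZ, Z))))
  →5  S(add(S(add(add(SSZ, SSSZ), add(Z, Z))), mul(add(Z, SZ), add(SZ, Z))))
  →6  S(S(add(add(add(SSZ, SSSZ), add(Z, Z)), mul(add(Z, SZ), add(SZ, Z)))))
  →7  S(S(add(add(S(add(SZ, SSSZ)), add(Z, Z)), mul(add(Z, SZ), add(SZ, Z)))))
  →8  S(S(add(S(add(add(SZ, SSSZ), add(Z, Z))), mul(add(Z, SZ), add(SZ, Z)))))
  →9  S(S(S(add(add(add(SZ, SSSZ), add(Z, Z)), mul(add(Z, SZ), add(SZ, Z))))))
  →10  S(S(S(add(add(S(add(Z, SSSZ)), add(Z, Z)), mul(add(Z, SZ), add(SZ, Z))))))
  →11  S(S(S(add(S(add(add(Z, SSSZ), add(Z, Z))), mul(add(Z, SZ), add(SZ, Z))))))
  →12  S(S(S(S(add(add(add(Z, SSSZ), add(Z, Z)), mul(add(Z, SZ), add(SZ, Z)))))))
  →13  S(S(S(S(add(add(SSSZ, add(Z, Z)), mul(add(Z, SZ), add(SZ, Z)))))))
  →14  S(S(S(S(add(S(add(SSZ, add(Z, Z))), mul(add(Z, SZ), add(SZ, Z)))))))
  →15  S(S(S(S(S(add(add(SSZ, add(Z, Z)), mul(add(Z, SZ), add(SZ, Z))))))))
  →16  S(S(S(S(S(add(S(add(SZ, add(Z, Z))), mul(add(Z, SZ), add(SZ, Z))))))))
  →17  S(S(S(S(S(S(add(add(SZ, add(Z, Z)), mul(add(Z, SZ), add(SZ, Z)))))))))
  →18  S(S(S(S(S(S(add(S(add(Z, add(Z, Z))), mul(add(Z, SZ), add(SZ, Z)))))))))
  →19  S(S(S(S(S(S(S(add(add(Z, add(Z, Z)), mul(add(Z, SZ), add(SZ, Z))))))))))
  →20  S(S(S(S(S(S(S(add(add(Z, Z), mul(add(Z, SZ), add(SZ, Z))))))))))
  →21  S(S(S(S(S(S(S(add(Z, mul(add(Z, SZ), add(SZ, Z))))))))))
  →22  S(S(S(S(S(S(S(mul(add(Z, SZ), add(SZ, Z)))))))))
  →23  S(S(S(S(S(S(S(mul(SZ, add(SZ, Z)))))))))
  →24  S(S(S(S(S(S(S(add(add(SZ, Z), mul(Z, add(SZ, Z))))))))))
  →25  S(S(S(S(S(S(S(add(S(add(Z, Z)), mul(Z, add(SZ, Z))))))))))
  →26  S(S(S(S(S(S(S(S(add(add(Z, Z), mul(Z, add(SZ, Z)))))))))))
  →27  S(S(S(S(S(S(S(S(add(Z, mul(Z, add(SZ, Z)))))))))))
  →28  S(S(S(S(S(S(S(S(mul(Z, add(SZ, Z))))))))))
  →29  S^8(Z)

Answer: DIFFERENT — A ⇓ SSSZ, B ⇓ S^8(Z)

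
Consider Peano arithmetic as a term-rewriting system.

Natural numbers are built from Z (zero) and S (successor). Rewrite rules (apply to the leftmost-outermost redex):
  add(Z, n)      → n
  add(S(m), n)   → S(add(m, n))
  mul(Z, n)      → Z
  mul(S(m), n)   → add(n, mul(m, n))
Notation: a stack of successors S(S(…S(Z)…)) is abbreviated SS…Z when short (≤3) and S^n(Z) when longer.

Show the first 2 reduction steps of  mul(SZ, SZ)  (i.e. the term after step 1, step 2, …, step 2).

  start: mul(SZ, SZ)
  [1] add(SZ, mul(Z, SZ))
  [2] S(add(Z, mul(Z, SZ)))

Answer: after 2 steps: S(add(Z, mul(Z, SZ)))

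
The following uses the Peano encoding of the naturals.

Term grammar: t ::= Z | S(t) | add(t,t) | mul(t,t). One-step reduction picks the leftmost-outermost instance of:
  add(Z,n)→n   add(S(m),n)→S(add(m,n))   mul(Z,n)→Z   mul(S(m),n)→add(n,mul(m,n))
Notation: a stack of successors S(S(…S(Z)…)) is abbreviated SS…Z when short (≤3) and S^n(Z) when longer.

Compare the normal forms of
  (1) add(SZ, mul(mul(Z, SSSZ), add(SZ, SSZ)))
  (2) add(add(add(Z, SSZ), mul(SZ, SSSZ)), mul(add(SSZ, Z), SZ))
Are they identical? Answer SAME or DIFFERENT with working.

Answer: DIFFERENT — A ⇓ SZ, B ⇓ S^7(Z)

Working:
Term A:
  start: add(SZ, mul(mul(Z, SSSZ), add(SZ, SSZ)))
  [1] S(add(Z, mul(mul(Z, SSSZ), add(SZ, SSZ))))
  [2] S(mul(mul(Z, SSSZ), add(SZ, SSZ)))
  [3] S(mul(Z, add(SZ, SSZ)))
  [4] SZ

Term B:
  start: add(add(add(Z, SSZ), mul(SZ, SSSZ)), mul(add(SSZ, Z), SZ))
  [1] add(add(SSZ, mul(SZ, SSSZ)), mul(add(SSZ, Z), SZ))
  [2] add(S(add(SZ, mul(SZ, SSSZ))), mul(add(SSZ, Z), SZ))
  [3] S(add(add(SZ, mul(SZ, SSSZ)), mul(add(SSZ, Z), SZ)))
  [4] S(add(S(add(Z, mul(SZ, SSSZ))), mul(add(SSZ, Z), SZ)))
  [5] S(S(add(add(Z, mul(SZ, SSSZ)), mul(add(SSZ, Z), SZ))))
  [6] S(S(add(mul(SZ, SSSZ), mul(add(SSZ, Z), SZ))))
  [7] S(S(add(add(SSSZ, mul(Z, SSSZ)), mul(add(SSZ, Z), SZ))))
  [8] S(S(add(S(add(SSZ, mul(Z, SSSZ))), mul(add(SSZ, Z), SZ))))
  [9] S(S(S(add(add(SSZ, mul(Z, SSSZ)), mul(add(SSZ, Z), SZ)))))
  [10] S(S(S(add(S(add(SZ, mul(Z, SSSZ))), mul(add(SSZ, Z), SZ)))))
  [11] S(S(S(S(add(add(SZ, mul(Z, SSSZ)), mul(add(SSZ, Z), SZ))))))
  [12] S(S(S(S(add(S(add(Z, mul(Z, SSSZ))), mul(add(SSZ, Z), SZ))))))
  [13] S(S(S(S(S(add(add(Z, mul(Z, SSSZ)), mul(add(SSZ, Z), SZ)))))))
  [14] S(S(S(S(S(add(mul(Z, SSSZ), mul(add(SSZ, Z), SZ)))))))
  [15] S(S(S(S(S(add(Z, mul(add(SSZ, Z), SZ)))))))
  [16] S(S(S(S(S(mul(add(SSZ, Z), SZ))))))
  [17] S(S(S(S(S(mul(S(add(SZ, Z)), SZ))))))
  [18] S(S(S(S(S(add(SZ, mul(add(SZ, Z), SZ)))))))
  [19] S(S(S(S(S(S(add(Z, mul(add(SZ, Z), SZ))))))))
  [20] S(S(S(S(S(S(mul(add(SZ, Z), SZ)))))))
  [21] S(S(S(S(S(S(mul(S(add(Z, Z)), SZ)))))))
  [22] S(S(S(S(S(S(add(SZ, mul(add(Z, Z), SZ))))))))
  [23] S(S(S(S(S(S(S(add(Z, mul(add(Z, Z), SZ)))))))))
  [24] S(S(S(S(S(S(S(mul(add(Z, Z), SZ))))))))
  [25] S(S(S(S(S(S(S(mul(Z, SZ))))))))
  [26] S^7(Z)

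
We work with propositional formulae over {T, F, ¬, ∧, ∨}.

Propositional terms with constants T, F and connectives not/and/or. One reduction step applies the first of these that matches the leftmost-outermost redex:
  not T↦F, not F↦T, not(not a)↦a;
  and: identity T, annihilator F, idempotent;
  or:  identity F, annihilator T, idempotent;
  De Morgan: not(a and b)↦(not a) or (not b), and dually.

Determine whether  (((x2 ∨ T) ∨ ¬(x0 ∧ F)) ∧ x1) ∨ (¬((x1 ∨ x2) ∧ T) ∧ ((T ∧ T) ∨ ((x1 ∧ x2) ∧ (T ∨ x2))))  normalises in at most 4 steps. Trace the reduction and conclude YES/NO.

Answer: NO — after 4 steps the term is x1 ∨ ((¬(x1 ∨ x2) ∨ ¬T) ∧ ((T ∧ T) ∨ ((x1 ∧ x2) ∧ (T ∨ x2)))), not yet normal

Working:
  start: (((x2 ∨ T) ∨ ¬(x0 ∧ F)) ∧ x1) ∨ (¬((x1 ∨ x2) ∧ T) ∧ ((T ∧ T) ∨ ((x1 ∧ x2) ∧ (T ∨ x2))))
  step 1: ((T ∨ ¬(x0 ∧ F)) ∧ x1) ∨ (¬((x1 ∨ x2) ∧ T) ∧ ((T ∧ T) ∨ ((x1 ∧ x2) ∧ (T ∨ x2))))
  step 2: (T ∧ x1) ∨ (¬((x1 ∨ x2) ∧ T) ∧ ((T ∧ T) ∨ ((x1 ∧ x2) ∧ (T ∨ x2))))
  step 3: x1 ∨ (¬((x1 ∨ x2) ∧ T) ∧ ((T ∧ T) ∨ ((x1 ∧ x2) ∧ (T ∨ x2))))
  step 4: x1 ∨ ((¬(x1 ∨ x2) ∨ ¬T) ∧ ((T ∧ T) ∨ ((x1 ∧ x2) ∧ (T ∨ x2))))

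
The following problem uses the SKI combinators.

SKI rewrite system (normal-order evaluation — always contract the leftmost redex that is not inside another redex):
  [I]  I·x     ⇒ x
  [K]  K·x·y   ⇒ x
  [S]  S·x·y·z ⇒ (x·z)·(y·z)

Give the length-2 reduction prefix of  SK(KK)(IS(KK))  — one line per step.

  start: SK(KK)(IS(KK))
  step 1: K(IS(KK))(KK(IS(KK)))
  step 2: IS(KK)

Answer: after 2 steps: IS(KK)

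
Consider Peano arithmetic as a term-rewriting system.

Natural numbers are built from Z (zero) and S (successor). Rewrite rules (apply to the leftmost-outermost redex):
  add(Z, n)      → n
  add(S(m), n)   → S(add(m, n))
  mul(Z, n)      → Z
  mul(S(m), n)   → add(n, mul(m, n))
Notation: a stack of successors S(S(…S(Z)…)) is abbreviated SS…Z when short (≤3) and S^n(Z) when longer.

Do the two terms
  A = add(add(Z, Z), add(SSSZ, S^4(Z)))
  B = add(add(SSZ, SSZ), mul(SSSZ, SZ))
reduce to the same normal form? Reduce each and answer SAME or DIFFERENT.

Term A:
  start: add(add(Z, Z), add(SSSZ, S^4(Z)))
  step 1: add(Z, add(SSSZ, S^4(Z)))
  step 2: add(SSSZ, S^4(Z))
  step 3: S(add(SSZ, S^4(Z)))
  step 4: S(S(add(SZ, S^4(Z))))
  step 5: S(S(S(add(Z, S^4(Z)))))
  step 6: S^7(Z)

Term B:
  start: add(add(SSZ, SSZ), mul(SSSZ, SZ))
  step 1: add(S(add(SZ, SSZ)), mul(SSSZ, SZ))
  step 2: S(add(add(SZ, SSZ), mul(SSSZ, SZ)))
  step 3: S(add(S(add(Z, SSZ)), mul(SSSZ, SZ)))
  step 4: S(S(add(add(Z, SSZ), mul(SSSZ, SZ))))
  step 5: S(S(add(SSZ, mul(SSSZ, SZ))))
  step 6: S(S(S(add(SZ, mul(SSSZ, SZ)))))
  step 7: S(S(S(S(add(Z, mul(SSSZ, SZ))))))
  step 8: S(S(S(S(mul(SSSZ, SZ)))))
  step 9: S(S(S(S(add(SZ, mul(SSZ, SZ))))))
  step 10: S(S(S(S(S(add(Z, mul(SSZ, SZ)))))))
  step 11: S(S(S(S(S(mul(SSZ, SZ))))))
  step 12: S(S(S(S(S(add(SZ, mul(SZ, SZ)))))))
  step 13: S(S(S(S(S(S(add(Z, mul(SZ, SZ))))))))
  step 14: S(S(S(S(S(S(mul(SZ, SZ)))))))
  step 15: S(S(S(S(S(S(add(SZ, mul(Z, SZ))))))))
  step 16: S(S(S(S(S(S(S(add(Z, mul(Z, SZ)))))))))
  step 17: S(S(S(S(S(S(S(mul(Z, SZ))))))))
  step 18: S^7(Z)

Answer: SAME — A ⇓ S^7(Z), B ⇓ S^7(Z)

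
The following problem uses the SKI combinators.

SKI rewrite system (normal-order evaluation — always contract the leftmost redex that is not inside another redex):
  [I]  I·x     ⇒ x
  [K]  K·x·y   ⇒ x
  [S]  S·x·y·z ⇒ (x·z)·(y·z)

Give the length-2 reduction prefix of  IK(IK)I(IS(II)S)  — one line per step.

Answer: after 2 steps: IK(IS(II)S)

Derivation:
  start: IK(IK)I(IS(II)S)
  step 1: K(IK)I(IS(II)S)
  step 2: IK(IS(II)S)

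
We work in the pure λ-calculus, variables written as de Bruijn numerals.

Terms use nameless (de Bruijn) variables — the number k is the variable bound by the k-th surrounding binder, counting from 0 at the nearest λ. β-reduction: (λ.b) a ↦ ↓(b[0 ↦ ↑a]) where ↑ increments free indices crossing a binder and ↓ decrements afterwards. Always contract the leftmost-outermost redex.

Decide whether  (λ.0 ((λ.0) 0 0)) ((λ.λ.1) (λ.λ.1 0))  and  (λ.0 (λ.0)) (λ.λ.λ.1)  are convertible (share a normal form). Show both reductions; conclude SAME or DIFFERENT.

Term A:
  start: (λ.0 ((λ.0) 0 0)) ((λ.λ.1) (λ.λ.1 0))
  →1  (λ.λ.1) (λ.λ.1 0) ((λ.0) ((λ.λ.1) (λ.λ.1 0)) ((λ.λ.1) (λ.λ.1 0)))
  →2  (λ.λ.λ.1 0) ((λ.0) ((λ.λ.1) (λ.λ.1 0)) ((λ.λ.1) (λ.λ.1 0)))
  →3  λ.λ.1 0

Term B:
  start: (λ.0 (λ.0)) (λ.λ.λ.1)
  →1  (λ.λ.λ.1) (λ.0)
  →2  λ.λ.1

Answer: DIFFERENT — A ⇓ λ.λ.1 0, B ⇓ λ.λ.1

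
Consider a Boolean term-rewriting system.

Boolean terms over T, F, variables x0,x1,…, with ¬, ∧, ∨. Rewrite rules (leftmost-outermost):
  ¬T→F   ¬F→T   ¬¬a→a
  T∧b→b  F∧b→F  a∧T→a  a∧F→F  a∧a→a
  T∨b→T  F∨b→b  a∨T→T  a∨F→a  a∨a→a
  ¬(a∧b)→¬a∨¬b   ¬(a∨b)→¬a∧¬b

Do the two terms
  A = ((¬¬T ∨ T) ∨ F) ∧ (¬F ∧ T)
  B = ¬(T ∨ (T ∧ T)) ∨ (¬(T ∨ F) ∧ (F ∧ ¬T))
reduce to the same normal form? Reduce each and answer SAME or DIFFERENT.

Answer: DIFFERENT — A ⇓ T, B ⇓ F

Working:
Term A:
  start: ((¬¬T ∨ T) ∨ F) ∧ (¬F ∧ T)
  [1] (¬¬T ∨ T) ∧ (¬F ∧ T)
  [2] T ∧ (¬F ∧ T)
  [3] ¬F ∧ T
  [4] ¬F
  [5] T

Term B:
  start: ¬(T ∨ (T ∧ T)) ∨ (¬(T ∨ F) ∧ (F ∧ ¬T))
  [1] (¬T ∧ ¬(T ∧ T)) ∨ (¬(T ∨ F) ∧ (F ∧ ¬T))
  [2] (F ∧ ¬(T ∧ T)) ∨ (¬(T ∨ F) ∧ (F ∧ ¬T))
  [3] F ∨ (¬(T ∨ F) ∧ (F ∧ ¬T))
  [4] ¬(T ∨ F) ∧ (F ∧ ¬T)
  [5] (¬T ∧ ¬F) ∧ (F ∧ ¬T)
  [6] (F ∧ ¬F) ∧ (F ∧ ¬T)
  [7] F ∧ (F ∧ ¬T)
  [8] F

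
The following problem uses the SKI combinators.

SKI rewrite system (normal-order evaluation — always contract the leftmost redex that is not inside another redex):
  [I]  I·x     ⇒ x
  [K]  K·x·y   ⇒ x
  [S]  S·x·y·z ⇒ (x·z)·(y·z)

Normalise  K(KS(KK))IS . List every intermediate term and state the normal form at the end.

  start: K(KS(KK))IS
  →1  KS(KK)S
  →2  SS

Answer: normal form = SS  (in 2 steps)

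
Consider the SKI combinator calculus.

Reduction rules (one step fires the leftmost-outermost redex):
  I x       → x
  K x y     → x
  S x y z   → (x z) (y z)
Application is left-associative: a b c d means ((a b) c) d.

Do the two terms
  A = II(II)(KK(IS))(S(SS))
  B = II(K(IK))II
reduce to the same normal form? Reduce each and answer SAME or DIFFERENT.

Answer: DIFFERENT — A ⇓ K(S(SS)), B ⇓ KI

Derivation:
Term A:
  start: II(II)(KK(IS))(S(SS))
  →1  I(II)(KK(IS))(S(SS))
  →2  II(KK(IS))(S(SS))
  →3  I(KK(IS))(S(SS))
  →4  KK(IS)(S(SS))
  →5  K(S(SS))

Term B:
  start: II(K(IK))II
  →1  I(K(IK))II
  →2  K(IK)II
  →3  IKI
  →4  KI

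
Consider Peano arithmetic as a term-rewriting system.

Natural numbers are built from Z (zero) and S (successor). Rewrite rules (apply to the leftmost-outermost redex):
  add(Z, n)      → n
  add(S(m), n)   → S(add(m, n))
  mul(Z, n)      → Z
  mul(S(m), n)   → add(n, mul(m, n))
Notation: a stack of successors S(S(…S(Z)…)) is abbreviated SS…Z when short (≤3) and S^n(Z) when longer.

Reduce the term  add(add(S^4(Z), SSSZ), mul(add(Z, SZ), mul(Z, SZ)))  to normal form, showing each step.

  start: add(add(S^4(Z), SSSZ), mul(add(Z, SZ), mul(Z, SZ)))
  step 1: add(S(add(SSSZ, SSSZ)), mul(add(Z, SZ), mul(Z, SZ)))
  step 2: S(add(add(SSSZ, SSSZ), mul(add(Z, SZ), mul(Z, SZ))))
  step 3: S(add(S(add(SSZ, SSSZ)), mul(add(Z, SZ), mul(Z, SZ))))
  step 4: S(S(add(add(SSZ, SSSZ), mul(add(Z, SZ), mul(Z, SZ)))))
  step 5: S(S(add(S(add(SZ, SSSZ)), mul(add(Z, SZ), mul(Z, SZ)))))
  step 6: S(S(S(add(add(SZ, SSSZ), mul(add(Z, SZ), mul(Z, SZ))))))
  step 7: S(S(S(add(S(add(Z, SSSZ)), mul(add(Z, SZ), mul(Z, SZ))))))
  step 8: S(S(S(S(add(add(Z, SSSZ), mul(add(Z, SZ), mul(Z, SZ)))))))
  step 9: S(S(S(S(add(SSSZ, mul(add(Z, SZ), mul(Z, SZ)))))))
  step 10: S(S(S(S(S(add(SSZ, mul(add(Z, SZ), mul(Z, SZ))))))))
  step 11: S(S(S(S(S(S(add(SZ, mul(add(Z, SZ), mul(Z, SZ)))))))))
  step 12: S(S(S(S(S(S(S(add(Z, mul(add(Z, SZ), mul(Z, SZ))))))))))
  step 13: S(S(S(S(S(S(S(mul(add(Z, SZ), mul(Z, SZ)))))))))
  step 14: S(S(S(S(S(S(S(mul(SZ, mul(Z, SZ)))))))))
  step 15: S(S(S(S(S(S(S(add(mul(Z, SZ), mul(Z, mul(Z, SZ))))))))))
  step 16: S(S(S(S(S(S(S(add(Z, mul(Z, mul(Z, SZ))))))))))
  step 17: S(S(S(S(S(S(S(mul(Z, mul(Z, SZ)))))))))
  step 18: S^7(Z)

Answer: normal form = S^7(Z)  (in 18 steps)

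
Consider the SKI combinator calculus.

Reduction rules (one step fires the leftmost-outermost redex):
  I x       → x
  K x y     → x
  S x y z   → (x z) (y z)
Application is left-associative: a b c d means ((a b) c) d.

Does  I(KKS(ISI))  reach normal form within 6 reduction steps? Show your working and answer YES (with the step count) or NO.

Answer: YES — reaches normal form K(SI) in 3 ≤ 6 steps

Reduction:
  start: I(KKS(ISI))
  →1  KKS(ISI)
  →2  K(ISI)
  →3  K(SI)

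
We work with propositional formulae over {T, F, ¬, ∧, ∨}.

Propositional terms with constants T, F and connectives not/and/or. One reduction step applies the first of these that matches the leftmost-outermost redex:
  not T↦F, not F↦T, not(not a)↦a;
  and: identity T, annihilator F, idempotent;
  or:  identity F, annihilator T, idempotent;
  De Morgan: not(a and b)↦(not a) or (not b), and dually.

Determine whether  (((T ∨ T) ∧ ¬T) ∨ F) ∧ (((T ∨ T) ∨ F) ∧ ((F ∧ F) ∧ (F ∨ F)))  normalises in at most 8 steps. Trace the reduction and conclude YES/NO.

  start: (((T ∨ T) ∧ ¬T) ∨ F) ∧ (((T ∨ T) ∨ F) ∧ ((F ∧ F) ∧ (F ∨ F)))
  [1] ((T ∨ T) ∧ ¬T) ∧ (((T ∨ T) ∨ F) ∧ ((F ∧ F) ∧ (F ∨ F)))
  [2] (T ∧ ¬T) ∧ (((T ∨ T) ∨ F) ∧ ((F ∧ F) ∧ (F ∨ F)))
  [3] ¬T ∧ (((T ∨ T) ∨ F) ∧ ((F ∧ F) ∧ (F ∨ F)))
  [4] F ∧ (((T ∨ T) ∨ F) ∧ ((F ∧ F) ∧ (F ∨ F)))
  [5] F

Answer: YES — reaches normal form F in 5 ≤ 8 steps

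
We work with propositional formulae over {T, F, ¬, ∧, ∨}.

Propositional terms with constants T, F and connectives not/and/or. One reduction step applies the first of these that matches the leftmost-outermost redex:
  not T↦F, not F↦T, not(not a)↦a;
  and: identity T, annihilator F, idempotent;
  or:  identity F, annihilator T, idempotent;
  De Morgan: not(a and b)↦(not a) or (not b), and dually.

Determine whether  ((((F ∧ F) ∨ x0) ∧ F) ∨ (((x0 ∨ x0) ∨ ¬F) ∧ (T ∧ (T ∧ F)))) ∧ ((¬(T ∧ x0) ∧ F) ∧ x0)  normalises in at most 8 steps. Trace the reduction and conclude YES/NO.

Answer: NO — after 8 steps the term is F ∧ ((¬(T ∧ x0) ∧ F) ∧ x0), not yet normal

Reduction:
  start: ((((F ∧ F) ∨ x0) ∧ F) ∨ (((x0 ∨ x0) ∨ ¬F) ∧ (T ∧ (T ∧ F)))) ∧ ((¬(T ∧ x0) ∧ F) ∧ x0)
  →1  (F ∨ (((x0 ∨ x0) ∨ ¬F) ∧ (T ∧ (T ∧ F)))) ∧ ((¬(T ∧ x0) ∧ F) ∧ x0)
  →2  (((x0 ∨ x0) ∨ ¬F) ∧ (T ∧ (T ∧ F))) ∧ ((¬(T ∧ x0) ∧ F) ∧ x0)
  →3  ((x0 ∨ ¬F) ∧ (T ∧ (T ∧ F))) ∧ ((¬(T ∧ x0) ∧ F) ∧ x0)
  →4  ((x0 ∨ T) ∧ (T ∧ (T ∧ F))) ∧ ((¬(T ∧ x0) ∧ F) ∧ x0)
  →5  (T ∧ (T ∧ (T ∧ F))) ∧ ((¬(T ∧ x0) ∧ F) ∧ x0)
  →6  (T ∧ (T ∧ F)) ∧ ((¬(T ∧ x0) ∧ F) ∧ x0)
  →7  (T ∧ F) ∧ ((¬(T ∧ x0) ∧ F) ∧ x0)
  →8  F ∧ ((¬(T ∧ x0) ∧ F) ∧ x0)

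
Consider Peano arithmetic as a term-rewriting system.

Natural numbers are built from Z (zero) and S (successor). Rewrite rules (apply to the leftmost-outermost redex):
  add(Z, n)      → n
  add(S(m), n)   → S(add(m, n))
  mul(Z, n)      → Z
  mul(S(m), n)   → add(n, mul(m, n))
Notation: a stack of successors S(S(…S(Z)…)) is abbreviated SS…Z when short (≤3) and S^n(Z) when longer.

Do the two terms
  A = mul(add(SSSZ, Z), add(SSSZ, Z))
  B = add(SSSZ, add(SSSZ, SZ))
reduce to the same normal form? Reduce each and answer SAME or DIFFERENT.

Term A:
  start: mul(add(SSSZ, Z), add(SSSZ, Z))
  [1] mul(S(add(SSZ, Z)), add(SSSZ, Z))
  [2] add(add(SSSZ, Z), mul(add(SSZ, Z), add(SSSZ, Z)))
  [3] add(S(add(SSZ, Z)), mul(add(SSZ, Z), add(SSSZ, Z)))
  [4] S(add(add(SSZ, Z), mul(add(SSZ, Z), add(SSSZ, Z))))
  [5] S(add(S(add(SZ, Z)), mul(add(SSZ, Z), add(SSSZ, Z))))
  [6] S(S(add(add(SZ, Z), mul(add(SSZ, Z), add(SSSZ, Z)))))
  [7] S(S(add(S(add(Z, Z)), mul(add(SSZ, Z), add(SSSZ, Z)))))
  [8] S(S(S(add(add(Z, Z), mul(add(SSZ, Z), add(SSSZ, Z))))))
  [9] S(S(S(add(Z, mul(add(SSZ, Z), add(SSSZ, Z))))))
  [10] S(S(S(mul(add(SSZ, Z), add(SSSZ, Z)))))
  [11] S(S(S(mul(S(add(SZ, Z)), add(SSSZ, Z)))))
  [12] S(S(S(add(add(SSSZ, Z), mul(add(SZ, Z), add(SSSZ, Z))))))
  [13] S(S(S(add(S(add(SSZ, Z)), mul(add(SZ, Z), add(SSSZ, Z))))))
  [14] S(S(S(S(add(add(SSZ, Z), mul(add(SZ, Z), add(SSSZ, Z)))))))
  [15] S(S(S(S(add(S(add(SZ, Z)), mul(add(SZ, Z), add(SSSZ, Z)))))))
  [16] S(S(S(S(S(add(add(SZ, Z), mul(add(SZ, Z), add(SSSZ, Z))))))))
  [17] S(S(S(S(S(add(S(add(Z, Z)), mul(add(SZ, Z), add(SSSZ, Z))))))))
  [18] S(S(S(S(S(S(add(add(Z, Z), mul(add(SZ, Z), add(SSSZ, Z)))))))))
  [19] S(S(S(S(S(S(add(Z, mul(add(SZ, Z), add(SSSZ, Z)))))))))
  [20] S(S(S(S(S(S(mul(add(SZ, Z), add(SSSZ, Z))))))))
  [21] S(S(S(S(S(S(mul(S(add(Z, Z)), add(SSSZ, Z))))))))
  [22] S(S(S(S(S(S(add(add(SSSZ, Z), mul(add(Z, Z), add(SSSZ, Z)))))))))
  [23] S(S(S(S(S(S(add(S(add(SSZ, Z)), mul(add(Z, Z), add(SSSZ, Z)))))))))
  [24] S(S(S(S(S(S(S(add(add(SSZ, Z), mul(add(Z, Z), add(SSSZ, Z))))))))))
  [25] S(S(S(S(S(S(S(add(S(add(SZ, Z)), mul(add(Z, Z), add(SSSZ, Z))))))))))
  [26] S(S(S(S(S(S(S(S(add(add(SZ, Z), mul(add(Z, Z), add(SSSZ, Z)))))))))))
  [27] S(S(S(S(S(S(S(S(add(S(add(Z, Z)), mul(add(Z, Z), add(SSSZ, Z)))))))))))
  [28] S(S(S(S(S(S(S(S(S(add(add(Z, Z), mul(add(Z, Z), add(SSSZ, Z))))))))))))
  [29] S(S(S(S(S(S(S(S(S(add(Z, mul(add(Z, Z), add(SSSZ, Z))))))))))))
  [30] S(S(S(S(S(S(S(S(S(mul(add(Z, Z), add(SSSZ, Z)))))))))))
  [31] S(S(S(S(S(S(S(S(S(mul(Z, add(SSSZ, Z)))))))))))
  [32] S^9(Z)

Term B:
  start: add(SSSZ, add(SSSZ, SZ))
  [1] S(add(SSZ, add(SSSZ, SZ)))
  [2] S(S(add(SZ, add(SSSZ, SZ))))
  [3] S(S(S(add(Z, add(SSSZ, SZ)))))
  [4] S(S(S(add(SSSZ, SZ))))
  [5] S(S(S(S(add(SSZ, SZ)))))
  [6] S(S(S(S(S(add(SZ, SZ))))))
  [7] S(S(S(S(S(S(add(Z, SZ)))))))
  [8] S^7(Z)

Answer: DIFFERENT — A ⇓ S^9(Z), B ⇓ S^7(Z)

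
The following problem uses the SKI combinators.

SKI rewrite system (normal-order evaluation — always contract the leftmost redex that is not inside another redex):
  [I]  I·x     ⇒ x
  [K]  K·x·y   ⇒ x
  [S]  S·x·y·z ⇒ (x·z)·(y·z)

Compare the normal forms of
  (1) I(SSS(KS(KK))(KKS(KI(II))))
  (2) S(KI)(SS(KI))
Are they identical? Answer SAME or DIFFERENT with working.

Term A:
  start: I(SSS(KS(KK))(KKS(KI(II))))
  step 1: SSS(KS(KK))(KKS(KI(II)))
  step 2: S(KS(KK))(S(KS(KK)))(KKS(KI(II)))
  step 3: KS(KK)(KKS(KI(II)))(S(KS(KK))(KKS(KI(II))))
  step 4: S(KKS(KI(II)))(S(KS(KK))(KKS(KI(II))))
  step 5: S(K(KI(II)))(S(KS(KK))(KKS(KI(II))))
  step 6: S(KI)(S(KS(KK))(KKS(KI(II))))
  step 7: S(KI)(SS(KKS(KI(II))))
  step 8: S(KI)(SS(K(KI(II))))
  step 9: S(KI)(SS(KI))

Term B:
  start: S(KI)(SS(KI))

Answer: SAME — A ⇓ S(KI)(SS(KI)), B ⇓ S(KI)(SS(KI))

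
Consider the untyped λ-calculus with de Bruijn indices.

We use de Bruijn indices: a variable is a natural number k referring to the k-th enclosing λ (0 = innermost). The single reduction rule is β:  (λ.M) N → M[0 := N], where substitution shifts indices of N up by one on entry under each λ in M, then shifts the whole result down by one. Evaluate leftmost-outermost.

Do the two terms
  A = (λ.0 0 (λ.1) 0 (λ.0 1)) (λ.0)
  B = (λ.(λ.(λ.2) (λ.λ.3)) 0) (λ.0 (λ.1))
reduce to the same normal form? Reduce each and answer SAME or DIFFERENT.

Term A:
  start: (λ.0 0 (λ.1) 0 (λ.0 1)) (λ.0)
  →1  (λ.0) (λ.0) (λ.λ.0) (λ.0) (λ.0 (λ.0))
  →2  (λ.0) (λ.λ.0) (λ.0) (λ.0 (λ.0))
  →3  (λ.λ.0) (λ.0) (λ.0 (λ.0))
  →4  (λ.0) (λ.0 (λ.0))
  →5  λ.0 (λ.0)

Term B:
  start: (λ.(λ.(λ.2) (λ.λ.3)) 0) (λ.0 (λ.1))
  →1  (λ.(λ.λ.0 (λ.1)) (λ.λ.λ.0 (λ.1))) (λ.0 (λ.1))
  →2  (λ.λ.0 (λ.1)) (λ.λ.λ.0 (λ.1))
  →3  λ.0 (λ.1)

Answer: DIFFERENT — A ⇓ λ.0 (λ.0), B ⇓ λ.0 (λ.1)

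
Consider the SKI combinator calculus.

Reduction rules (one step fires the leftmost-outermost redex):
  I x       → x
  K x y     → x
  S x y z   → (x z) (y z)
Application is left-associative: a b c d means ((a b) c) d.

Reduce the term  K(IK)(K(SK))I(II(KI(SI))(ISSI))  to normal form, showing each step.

  start: K(IK)(K(SK))I(II(KI(SI))(ISSI))
  →1  IKI(II(KI(SI))(ISSI))
  →2  KI(II(KI(SI))(ISSI))
  →3  I

Answer: normal form = I  (in 3 steps)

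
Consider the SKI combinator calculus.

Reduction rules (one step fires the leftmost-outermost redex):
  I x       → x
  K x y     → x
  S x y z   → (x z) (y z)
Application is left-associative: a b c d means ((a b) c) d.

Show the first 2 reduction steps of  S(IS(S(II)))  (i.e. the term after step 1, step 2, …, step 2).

Answer: after 2 steps: S(S(SI))

Reduction:
  start: S(IS(S(II)))
  step 1: S(S(S(II)))
  step 2: S(S(SI))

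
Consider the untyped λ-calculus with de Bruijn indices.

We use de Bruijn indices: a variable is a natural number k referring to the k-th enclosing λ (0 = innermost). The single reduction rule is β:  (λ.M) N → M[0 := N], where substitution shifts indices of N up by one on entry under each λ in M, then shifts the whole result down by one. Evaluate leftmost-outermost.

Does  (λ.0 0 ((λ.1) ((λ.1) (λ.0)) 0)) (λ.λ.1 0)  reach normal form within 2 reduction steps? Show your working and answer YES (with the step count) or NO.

Answer: NO — after 2 steps the term is (λ.(λ.λ.1 0) 0) ((λ.λ.λ.1 0) ((λ.λ.λ.1 0) (λ.0)) (λ.λ.1 0)), not yet normal

Reduction:
  start: (λ.0 0 ((λ.1) ((λ.1) (λ.0)) 0)) (λ.λ.1 0)
  step 1: (λ.λ.1 0) (λ.λ.1 0) ((λ.λ.λ.1 0) ((λ.λ.λ.1 0) (λ.0)) (λ.λ.1 0))
  step 2: (λ.(λ.λ.1 0) 0) ((λ.λ.λ.1 0) ((λ.λ.λ.1 0) (λ.0)) (λ.λ.1 0))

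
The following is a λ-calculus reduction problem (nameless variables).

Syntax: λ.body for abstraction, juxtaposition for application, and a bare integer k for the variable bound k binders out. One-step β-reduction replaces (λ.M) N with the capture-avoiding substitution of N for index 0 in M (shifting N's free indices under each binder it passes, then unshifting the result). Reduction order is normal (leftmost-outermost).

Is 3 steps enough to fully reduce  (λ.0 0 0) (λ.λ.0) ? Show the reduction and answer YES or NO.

Answer: YES — reaches normal form λ.λ.0 in 3 ≤ 3 steps

Working:
  start: (λ.0 0 0) (λ.λ.0)
  step 1: (λ.λ.0) (λ.λ.0) (λ.λ.0)
  step 2: (λ.0) (λ.λ.0)
  step 3: λ.λ.0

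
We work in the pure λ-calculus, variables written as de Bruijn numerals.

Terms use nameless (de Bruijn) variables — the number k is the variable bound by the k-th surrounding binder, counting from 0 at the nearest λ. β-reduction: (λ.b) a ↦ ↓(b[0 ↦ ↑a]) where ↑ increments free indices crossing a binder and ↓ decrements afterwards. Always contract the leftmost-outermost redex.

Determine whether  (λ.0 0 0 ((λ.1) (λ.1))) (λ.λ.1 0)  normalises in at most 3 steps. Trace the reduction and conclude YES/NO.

Answer: NO — after 3 steps the term is (λ.λ.1 0) (λ.λ.1 0) ((λ.λ.λ.1 0) (λ.λ.λ.1 0)), not yet normal

Working:
  start: (λ.0 0 0 ((λ.1) (λ.1))) (λ.λ.1 0)
  step 1: (λ.λ.1 0) (λ.λ.1 0) (λ.λ.1 0) ((λ.λ.λ.1 0) (λ.λ.λ.1 0))
  step 2: (λ.(λ.λ.1 0) 0) (λ.λ.1 0) ((λ.λ.λ.1 0) (λ.λ.λ.1 0))
  step 3: (λ.λ.1 0) (λ.λ.1 0) ((λ.λ.λ.1 0) (λ.λ.λ.1 0))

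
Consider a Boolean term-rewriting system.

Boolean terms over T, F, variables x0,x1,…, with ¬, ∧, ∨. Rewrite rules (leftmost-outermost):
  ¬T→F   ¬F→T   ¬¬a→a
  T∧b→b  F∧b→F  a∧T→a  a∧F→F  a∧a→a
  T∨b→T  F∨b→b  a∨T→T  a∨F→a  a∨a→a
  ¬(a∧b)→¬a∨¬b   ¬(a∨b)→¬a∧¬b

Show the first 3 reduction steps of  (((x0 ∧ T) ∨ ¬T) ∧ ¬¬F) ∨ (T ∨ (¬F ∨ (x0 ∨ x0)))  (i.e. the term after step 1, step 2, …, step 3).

  start: (((x0 ∧ T) ∨ ¬T) ∧ ¬¬F) ∨ (T ∨ (¬F ∨ (x0 ∨ x0)))
  →1  ((x0 ∨ ¬T) ∧ ¬¬F) ∨ (T ∨ (¬F ∨ (x0 ∨ x0)))
  →2  ((x0 ∨ F) ∧ ¬¬F) ∨ (T ∨ (¬F ∨ (x0 ∨ x0)))
  →3  (x0 ∧ ¬¬F) ∨ (T ∨ (¬F ∨ (x0 ∨ x0)))

Answer: after 3 steps: (x0 ∧ ¬¬F) ∨ (T ∨ (¬F ∨ (x0 ∨ x0)))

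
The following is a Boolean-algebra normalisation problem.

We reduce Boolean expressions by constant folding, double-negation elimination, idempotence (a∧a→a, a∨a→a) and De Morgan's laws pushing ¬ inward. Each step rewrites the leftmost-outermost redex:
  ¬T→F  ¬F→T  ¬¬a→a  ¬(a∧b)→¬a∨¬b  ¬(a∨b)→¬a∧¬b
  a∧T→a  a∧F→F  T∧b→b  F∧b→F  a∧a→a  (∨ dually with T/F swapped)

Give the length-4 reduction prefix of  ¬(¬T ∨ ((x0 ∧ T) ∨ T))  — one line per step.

Answer: after 4 steps: ¬(x0 ∧ T) ∧ ¬T

Reduction:
  start: ¬(¬T ∨ ((x0 ∧ T) ∨ T))
  →1  ¬¬T ∧ ¬((x0 ∧ T) ∨ T)
  →2  T ∧ ¬((x0 ∧ T) ∨ T)
  →3  ¬((x0 ∧ T) ∨ T)
  →4  ¬(x0 ∧ T) ∧ ¬T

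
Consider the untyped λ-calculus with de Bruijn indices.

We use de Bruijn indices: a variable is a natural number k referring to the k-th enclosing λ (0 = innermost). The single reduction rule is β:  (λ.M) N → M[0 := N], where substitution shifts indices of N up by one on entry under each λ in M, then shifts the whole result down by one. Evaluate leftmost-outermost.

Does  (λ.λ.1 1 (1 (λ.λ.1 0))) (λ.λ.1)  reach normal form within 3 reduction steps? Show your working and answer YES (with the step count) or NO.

  start: (λ.λ.1 1 (1 (λ.λ.1 0))) (λ.λ.1)
  →1  λ.(λ.λ.1) (λ.λ.1) ((λ.λ.1) (λ.λ.1 0))
  →2  λ.(λ.λ.λ.1) ((λ.λ.1) (λ.λ.1 0))
  →3  λ.λ.λ.1

Answer: YES — reaches normal form λ.λ.λ.1 in 3 ≤ 3 steps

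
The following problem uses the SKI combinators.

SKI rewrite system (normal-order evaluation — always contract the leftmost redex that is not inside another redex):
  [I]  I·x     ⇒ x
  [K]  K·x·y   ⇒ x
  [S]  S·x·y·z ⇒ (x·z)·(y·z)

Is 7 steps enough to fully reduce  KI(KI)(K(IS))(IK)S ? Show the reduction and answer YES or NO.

  start: KI(KI)(K(IS))(IK)S
  →1  I(K(IS))(IK)S
  →2  K(IS)(IK)S
  →3  ISS
  →4  SS

Answer: YES — reaches normal form SS in 4 ≤ 7 steps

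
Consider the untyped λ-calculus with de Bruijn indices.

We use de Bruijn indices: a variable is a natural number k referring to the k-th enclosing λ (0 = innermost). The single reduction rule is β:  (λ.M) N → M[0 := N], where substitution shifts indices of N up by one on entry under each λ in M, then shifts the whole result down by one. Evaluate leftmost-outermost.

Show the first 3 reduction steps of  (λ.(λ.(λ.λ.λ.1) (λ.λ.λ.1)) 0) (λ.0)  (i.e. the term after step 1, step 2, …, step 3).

Answer: after 3 steps: λ.λ.1

Reduction:
  start: (λ.(λ.(λ.λ.λ.1) (λ.λ.λ.1)) 0) (λ.0)
  step 1: (λ.(λ.λ.λ.1) (λ.λ.λ.1)) (λ.0)
  step 2: (λ.λ.λ.1) (λ.λ.λ.1)
  step 3: λ.λ.1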